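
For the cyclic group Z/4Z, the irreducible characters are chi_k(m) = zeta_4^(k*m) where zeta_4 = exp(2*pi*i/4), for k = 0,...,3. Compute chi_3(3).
chi_3(3) = zeta_4^9 = I

Proof sketch: chi_3(3) = zeta_4^(3*3) = zeta_4^9. Since zeta_4^4 = 1, this equals zeta_4^1 = exp(2*pi*i*1/4) = I.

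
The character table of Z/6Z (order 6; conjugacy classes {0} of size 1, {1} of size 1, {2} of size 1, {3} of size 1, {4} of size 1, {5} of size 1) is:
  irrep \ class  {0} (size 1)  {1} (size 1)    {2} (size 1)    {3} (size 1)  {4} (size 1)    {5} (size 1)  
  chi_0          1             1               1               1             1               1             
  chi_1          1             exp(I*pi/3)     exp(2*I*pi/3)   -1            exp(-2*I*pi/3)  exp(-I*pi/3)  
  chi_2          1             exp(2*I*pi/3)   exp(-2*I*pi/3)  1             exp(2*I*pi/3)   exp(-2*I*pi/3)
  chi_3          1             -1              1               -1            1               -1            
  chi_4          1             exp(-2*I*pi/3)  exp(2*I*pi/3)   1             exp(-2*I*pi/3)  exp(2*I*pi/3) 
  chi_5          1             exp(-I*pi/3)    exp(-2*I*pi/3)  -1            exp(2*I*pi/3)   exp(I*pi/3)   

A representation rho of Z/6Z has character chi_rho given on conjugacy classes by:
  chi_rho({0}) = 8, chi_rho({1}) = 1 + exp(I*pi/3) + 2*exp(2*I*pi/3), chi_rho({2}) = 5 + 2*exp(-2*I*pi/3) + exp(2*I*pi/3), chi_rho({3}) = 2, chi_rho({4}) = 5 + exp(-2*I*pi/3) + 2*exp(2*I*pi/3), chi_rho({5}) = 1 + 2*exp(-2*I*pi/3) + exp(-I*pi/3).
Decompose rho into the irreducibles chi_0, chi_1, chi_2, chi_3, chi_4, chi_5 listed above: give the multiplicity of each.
Multiplicities: chi_0: 3, chi_1: 1, chi_2: 2, chi_3: 2, chi_4: 0, chi_5: 0.

Justification: Use <chi_rho, chi> = (1/|G|) sum_C |C| * chi_rho(C) * conj(chi(C)) with |G| = 6 for each irreducible chi in the table:
  <chi_rho, chi_0> = (1/6)[1*(8)*conj(1) + 1*(1 + exp(I*pi/3) + 2*exp(2*I*pi/3))*conj(1) + 1*(5 + 2*exp(-2*I*pi/3) + exp(2*I*pi/3))*conj(1) + 1*(2)*conj(1) + 1*(5 + exp(-2*I*pi/3) + 2*exp(2*I*pi/3))*conj(1) + 1*(1 + 2*exp(-2*I*pi/3) + exp(-I*pi/3))*conj(1)]
      = (1/6)[(8) + (1 + exp(I*pi/3) + 2*exp(2*I*pi/3)) + (5 + 2*exp(-2*I*pi/3) + exp(2*I*pi/3)) + (2) + (5 + exp(-2*I*pi/3) + 2*exp(2*I*pi/3)) + (1 + 2*exp(-2*I*pi/3) + exp(-I*pi/3))] = 18/6 = 3
  <chi_rho, chi_1> = (1/6)[1*(8)*conj(1) + 1*(1 + exp(I*pi/3) + 2*exp(2*I*pi/3))*conj(exp(I*pi/3)) + 1*(5 + 2*exp(-2*I*pi/3) + exp(2*I*pi/3))*conj(exp(2*I*pi/3)) + 1*(2)*conj(-1) + 1*(5 + exp(-2*I*pi/3) + 2*exp(2*I*pi/3))*conj(exp(-2*I*pi/3)) + 1*(1 + 2*exp(-2*I*pi/3) + exp(-I*pi/3))*conj(exp(-I*pi/3))]
      = (1/6)[(8) + (1 + exp(-I*pi/3) + 2*exp(I*pi/3)) + (1 + 5*exp(-2*I*pi/3) + 2*exp(2*I*pi/3)) + (-2) + (1 + 2*exp(-2*I*pi/3) + 5*exp(2*I*pi/3)) + (1 + 2*exp(-I*pi/3) + exp(I*pi/3))] = 6/6 = 1
  <chi_rho, chi_2> = (1/6)[1*(8)*conj(1) + 1*(1 + exp(I*pi/3) + 2*exp(2*I*pi/3))*conj(exp(2*I*pi/3)) + 1*(5 + 2*exp(-2*I*pi/3) + exp(2*I*pi/3))*conj(exp(-2*I*pi/3)) + 1*(2)*conj(1) + 1*(5 + exp(-2*I*pi/3) + 2*exp(2*I*pi/3))*conj(exp(2*I*pi/3)) + 1*(1 + 2*exp(-2*I*pi/3) + exp(-I*pi/3))*conj(exp(-2*I*pi/3))]
      = (1/6)[(8) + (2 + exp(-2*I*pi/3) + exp(-I*pi/3)) + (2 + exp(-2*I*pi/3) + 5*exp(2*I*pi/3)) + (2) + (2 + 5*exp(-2*I*pi/3) + exp(2*I*pi/3)) + (2 + exp(2*I*pi/3) + exp(I*pi/3))] = 12/6 = 2
  <chi_rho, chi_3> = (1/6)[1*(8)*conj(1) + 1*(1 + exp(I*pi/3) + 2*exp(2*I*pi/3))*conj(-1) + 1*(5 + 2*exp(-2*I*pi/3) + exp(2*I*pi/3))*conj(1) + 1*(2)*conj(-1) + 1*(5 + exp(-2*I*pi/3) + 2*exp(2*I*pi/3))*conj(1) + 1*(1 + 2*exp(-2*I*pi/3) + exp(-I*pi/3))*conj(-1)]
      = (1/6)[(8) + (-1 - 2*exp(2*I*pi/3) - exp(I*pi/3)) + (5 + 2*exp(-2*I*pi/3) + exp(2*I*pi/3)) + (-2) + (5 + exp(-2*I*pi/3) + 2*exp(2*I*pi/3)) + (-1 - exp(-I*pi/3) - 2*exp(-2*I*pi/3))] = 12/6 = 2
  <chi_rho, chi_4> = (1/6)[1*(8)*conj(1) + 1*(1 + exp(I*pi/3) + 2*exp(2*I*pi/3))*conj(exp(-2*I*pi/3)) + 1*(5 + 2*exp(-2*I*pi/3) + exp(2*I*pi/3))*conj(exp(2*I*pi/3)) + 1*(2)*conj(1) + 1*(5 + exp(-2*I*pi/3) + 2*exp(2*I*pi/3))*conj(exp(-2*I*pi/3)) + 1*(1 + 2*exp(-2*I*pi/3) + exp(-I*pi/3))*conj(exp(2*I*pi/3))]
      = (1/6)[(8) + (-1 + 2*exp(-2*I*pi/3) + exp(2*I*pi/3)) + (1 + 5*exp(-2*I*pi/3) + 2*exp(2*I*pi/3)) + (2) + (1 + 2*exp(-2*I*pi/3) + 5*exp(2*I*pi/3)) + (-1 + exp(-2*I*pi/3) + 2*exp(2*I*pi/3))] = 0/6 = 0
  <chi_rho, chi_5> = (1/6)[1*(8)*conj(1) + 1*(1 + exp(I*pi/3) + 2*exp(2*I*pi/3))*conj(exp(-I*pi/3)) + 1*(5 + 2*exp(-2*I*pi/3) + exp(2*I*pi/3))*conj(exp(-2*I*pi/3)) + 1*(2)*conj(-1) + 1*(5 + exp(-2*I*pi/3) + 2*exp(2*I*pi/3))*conj(exp(2*I*pi/3)) + 1*(1 + 2*exp(-2*I*pi/3) + exp(-I*pi/3))*conj(exp(I*pi/3))]
      = (1/6)[(8) + (-2 + exp(2*I*pi/3) + exp(I*pi/3)) + (2 + exp(-2*I*pi/3) + 5*exp(2*I*pi/3)) + (-2) + (2 + 5*exp(-2*I*pi/3) + exp(2*I*pi/3)) + (-2 + exp(-2*I*pi/3) + exp(-I*pi/3))] = 0/6 = 0
(Exp terms are combined using exp(i*s)*conj(exp(i*t)) = exp(i*(s-t)), and sums of them are collapsed using the identity that for every m > 1 the m distinct m-th roots of unity sum to 0, e.g. 1 + exp(2*I*pi/3) + exp(-2*I*pi/3) = 0.)
Dimension check: dim(rho) = sum (mult * dim) = 3*1 + 1*1 + 2*1 + 2*1 + 0*1 + 0*1 = 8 = chi_rho(e) = 8.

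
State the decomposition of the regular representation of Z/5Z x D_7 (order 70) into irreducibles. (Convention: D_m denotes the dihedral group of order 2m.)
Each irreducible V_i of dimension d_i appears with multiplicity d_i, i.e. rho_reg = (direct sum over all irreducibles V_i) d_i V_i. The irreducible dimensions for Z/5Z x D_7 are 1, 1, 1, 1, 1, 1, 1, 1, 1, 1, 2, 2, 2, 2, 2, 2, 2, 2, 2, 2, 2, 2, 2, 2, 2: 10 irreducibles of dimension 1, each with multiplicity 1; 15 irreducibles of dimension 2, each with multiplicity 2. Total dimension 10*1*1 + 15*2*2 = 70 = |G|.

Reasoning: General theorem: in the regular representation of a finite group G, each irreducible appears with multiplicity equal to its dimension. Check: dim(rho_reg) = sum d_i^2 = 1 + 1 + 1 + 1 + 1 + 1 + 1 + 1 + 1 + 1 + 4 + 4 + 4 + 4 + 4 + 4 + 4 + 4 + 4 + 4 + 4 + 4 + 4 + 4 + 4 = 70 = |G|.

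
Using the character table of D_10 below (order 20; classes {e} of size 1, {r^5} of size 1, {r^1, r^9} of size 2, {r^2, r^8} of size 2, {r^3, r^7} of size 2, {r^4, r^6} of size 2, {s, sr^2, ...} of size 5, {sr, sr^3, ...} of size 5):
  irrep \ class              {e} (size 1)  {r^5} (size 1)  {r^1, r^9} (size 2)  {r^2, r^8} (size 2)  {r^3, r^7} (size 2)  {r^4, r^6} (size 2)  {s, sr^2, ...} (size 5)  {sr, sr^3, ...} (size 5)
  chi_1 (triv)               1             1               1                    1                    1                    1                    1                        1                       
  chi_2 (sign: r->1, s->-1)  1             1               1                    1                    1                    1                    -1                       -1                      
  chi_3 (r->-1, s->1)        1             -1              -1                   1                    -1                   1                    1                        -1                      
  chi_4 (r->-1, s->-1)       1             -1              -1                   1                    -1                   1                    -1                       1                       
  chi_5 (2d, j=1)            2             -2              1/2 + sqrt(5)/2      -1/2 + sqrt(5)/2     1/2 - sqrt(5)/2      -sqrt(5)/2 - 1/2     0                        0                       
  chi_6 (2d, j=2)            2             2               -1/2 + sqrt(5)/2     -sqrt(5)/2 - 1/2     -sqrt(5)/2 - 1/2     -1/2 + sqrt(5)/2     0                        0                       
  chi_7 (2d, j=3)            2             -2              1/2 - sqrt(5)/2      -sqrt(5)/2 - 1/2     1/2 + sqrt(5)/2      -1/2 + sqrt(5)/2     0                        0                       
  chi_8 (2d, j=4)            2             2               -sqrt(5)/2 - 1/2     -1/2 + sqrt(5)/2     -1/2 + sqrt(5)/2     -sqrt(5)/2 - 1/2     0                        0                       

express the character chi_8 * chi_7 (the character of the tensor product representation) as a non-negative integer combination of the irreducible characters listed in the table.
chi_8 tensor chi_7 = chi_5 + chi_7 (all other irreducibles have multiplicity 0).

Details: The character of a tensor product is the pointwise product (chi_8 * chi_7)(C) = chi_8(C) * chi_7(C):
  {e}: (2)*(2), {r^5}: (2)*(-2), {r^1, r^9}: (-sqrt(5)/2 - 1/2)*(1/2 - sqrt(5)/2), {r^2, r^8}: (-1/2 + sqrt(5)/2)*(-sqrt(5)/2 - 1/2), {r^3, r^7}: (-1/2 + sqrt(5)/2)*(1/2 + sqrt(5)/2), {r^4, r^6}: (-sqrt(5)/2 - 1/2)*(-1/2 + sqrt(5)/2), {s, sr^2, ...}: (0)*(0), {sr, sr^3, ...}: (0)*(0)
so (chi_8 * chi_7) takes values
  {e} -> 4, {r^5} -> -4, {r^1, r^9} -> 1, {r^2, r^8} -> -1, {r^3, r^7} -> 1, {r^4, r^6} -> -1, {s, sr^2, ...} -> 0, {sr, sr^3, ...} -> 0.
Now take the inner product of this character with each irreducible chi from the table, <chi_8*chi_7, chi> = (1/20) sum_C |C| (chi_8*chi_7)(C) conj(chi(C)):
  <chi_8*chi_7, chi_1> = (1/20)[1*(4)*conj(1) + 1*(-4)*conj(1) + 2*(1)*conj(1) + 2*(-1)*conj(1) + 2*(1)*conj(1) + 2*(-1)*conj(1) + 5*(0)*conj(1) + 5*(0)*conj(1)]
      = (1/20)[(4) + (-4) + (2) + (-2) + (2) + (-2) + (0) + (0)] = 0/20 = 0
  <chi_8*chi_7, chi_2> = (1/20)[1*(4)*conj(1) + 1*(-4)*conj(1) + 2*(1)*conj(1) + 2*(-1)*conj(1) + 2*(1)*conj(1) + 2*(-1)*conj(1) + 5*(0)*conj(-1) + 5*(0)*conj(-1)]
      = (1/20)[(4) + (-4) + (2) + (-2) + (2) + (-2) + (0) + (0)] = 0/20 = 0
  <chi_8*chi_7, chi_3> = (1/20)[1*(4)*conj(1) + 1*(-4)*conj(-1) + 2*(1)*conj(-1) + 2*(-1)*conj(1) + 2*(1)*conj(-1) + 2*(-1)*conj(1) + 5*(0)*conj(1) + 5*(0)*conj(-1)]
      = (1/20)[(4) + (4) + (-2) + (-2) + (-2) + (-2) + (0) + (0)] = 0/20 = 0
  <chi_8*chi_7, chi_4> = (1/20)[1*(4)*conj(1) + 1*(-4)*conj(-1) + 2*(1)*conj(-1) + 2*(-1)*conj(1) + 2*(1)*conj(-1) + 2*(-1)*conj(1) + 5*(0)*conj(-1) + 5*(0)*conj(1)]
      = (1/20)[(4) + (4) + (-2) + (-2) + (-2) + (-2) + (0) + (0)] = 0/20 = 0
  <chi_8*chi_7, chi_5> = (1/20)[1*(4)*conj(2) + 1*(-4)*conj(-2) + 2*(1)*conj(1/2 + sqrt(5)/2) + 2*(-1)*conj(-1/2 + sqrt(5)/2) + 2*(1)*conj(1/2 - sqrt(5)/2) + 2*(-1)*conj(-sqrt(5)/2 - 1/2) + 5*(0)*conj(0) + 5*(0)*conj(0)]
      = (1/20)[(8) + (8) + (1 + sqrt(5)) + (1 - sqrt(5)) + (1 - sqrt(5)) + (1 + sqrt(5)) + (0) + (0)] = 20/20 = 1
  <chi_8*chi_7, chi_6> = (1/20)[1*(4)*conj(2) + 1*(-4)*conj(2) + 2*(1)*conj(-1/2 + sqrt(5)/2) + 2*(-1)*conj(-sqrt(5)/2 - 1/2) + 2*(1)*conj(-sqrt(5)/2 - 1/2) + 2*(-1)*conj(-1/2 + sqrt(5)/2) + 5*(0)*conj(0) + 5*(0)*conj(0)]
      = (1/20)[(8) + (-8) + (-1 + sqrt(5)) + (1 + sqrt(5)) + (-sqrt(5) - 1) + (1 - sqrt(5)) + (0) + (0)] = 0/20 = 0
  <chi_8*chi_7, chi_7> = (1/20)[1*(4)*conj(2) + 1*(-4)*conj(-2) + 2*(1)*conj(1/2 - sqrt(5)/2) + 2*(-1)*conj(-sqrt(5)/2 - 1/2) + 2*(1)*conj(1/2 + sqrt(5)/2) + 2*(-1)*conj(-1/2 + sqrt(5)/2) + 5*(0)*conj(0) + 5*(0)*conj(0)]
      = (1/20)[(8) + (8) + (1 - sqrt(5)) + (1 + sqrt(5)) + (1 + sqrt(5)) + (1 - sqrt(5)) + (0) + (0)] = 20/20 = 1
  <chi_8*chi_7, chi_8> = (1/20)[1*(4)*conj(2) + 1*(-4)*conj(2) + 2*(1)*conj(-sqrt(5)/2 - 1/2) + 2*(-1)*conj(-1/2 + sqrt(5)/2) + 2*(1)*conj(-1/2 + sqrt(5)/2) + 2*(-1)*conj(-sqrt(5)/2 - 1/2) + 5*(0)*conj(0) + 5*(0)*conj(0)]
      = (1/20)[(8) + (-8) + (-sqrt(5) - 1) + (1 - sqrt(5)) + (-1 + sqrt(5)) + (1 + sqrt(5)) + (0) + (0)] = 0/20 = 0
Hence the multiplicities are chi_5: 1, chi_7: 1. Dimension check: dim(chi_8)*dim(chi_7) = 2*2 = 4 and sum (mult * dim) = 1*2 + 1*2 = 4.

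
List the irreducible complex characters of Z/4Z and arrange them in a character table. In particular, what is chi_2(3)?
Character table of Z/4Z (irreps indexed chi_0,...,chi_3 with chi_k(m) = zeta_4^(k*m), zeta_4 = exp(2*pi*i/4)):
  irrep \ class  {0} (size 1)  {1} (size 1)  {2} (size 1)  {3} (size 1)
  chi_0          1             1             1             1           
  chi_1          1             I             -1            -I          
  chi_2          1             -1            1             -1          
  chi_3          1             -I            -1            I           

Spot check: chi_2(3) = zeta_4^(2*3) = zeta_4^6 = -1.

Working: Z/4Z is abelian, so all 4 irreducible complex representations are 1-dimensional. They are given by chi_k(m) = zeta_4^(k*m) for k = 0,...,3. Row orthogonality: sum_m chi_k(m) conj(chi_l(m)) = 4 * [k = l].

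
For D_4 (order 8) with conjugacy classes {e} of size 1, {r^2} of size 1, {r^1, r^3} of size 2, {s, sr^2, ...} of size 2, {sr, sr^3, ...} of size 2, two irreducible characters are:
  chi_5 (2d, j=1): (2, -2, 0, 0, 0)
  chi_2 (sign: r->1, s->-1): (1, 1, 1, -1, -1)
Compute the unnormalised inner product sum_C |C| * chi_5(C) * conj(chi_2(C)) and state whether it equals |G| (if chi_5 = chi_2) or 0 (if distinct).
Sum = 0; so <chi_5, chi_2> = 0 (distinct irreducibles are orthogonal).

Derivation: Compute term by term over conjugacy classes (|C| * chi_5(C) * conj(chi_2(C))):
  1*(2)*conj(1) + 1*(-2)*conj(1) + 2*(0)*conj(1) + 2*(0)*conj(-1) + 2*(0)*conj(-1)
  = (2) + (-2) + (0) + (0) + (0)
  = 0.
Dividing by |G| = 8 gives 0/8 = 0, matching the row-orthogonality relation <chi_5, chi_2> = [chi_5 = chi_2].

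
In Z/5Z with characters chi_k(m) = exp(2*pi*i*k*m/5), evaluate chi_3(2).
chi_3(2) = zeta_5^6 = exp(2*I*pi/5)

Why: chi_3(2) = zeta_5^(3*2) = zeta_5^6. Since zeta_5^5 = 1, this equals zeta_5^1 = exp(2*pi*i*1/5) = exp(2*I*pi/5).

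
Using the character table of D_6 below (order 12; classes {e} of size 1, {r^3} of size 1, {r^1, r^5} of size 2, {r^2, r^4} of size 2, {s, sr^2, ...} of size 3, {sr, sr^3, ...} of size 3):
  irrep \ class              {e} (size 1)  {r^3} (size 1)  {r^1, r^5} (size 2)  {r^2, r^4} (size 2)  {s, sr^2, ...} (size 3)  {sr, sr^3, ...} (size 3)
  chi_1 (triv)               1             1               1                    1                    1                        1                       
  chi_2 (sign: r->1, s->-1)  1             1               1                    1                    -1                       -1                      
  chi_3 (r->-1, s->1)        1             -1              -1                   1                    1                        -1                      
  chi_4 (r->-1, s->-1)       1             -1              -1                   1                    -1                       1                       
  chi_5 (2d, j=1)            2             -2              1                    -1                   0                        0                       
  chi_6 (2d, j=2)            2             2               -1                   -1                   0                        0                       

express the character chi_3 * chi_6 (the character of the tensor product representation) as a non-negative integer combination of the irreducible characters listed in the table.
chi_3 tensor chi_6 = chi_5 (all other irreducibles have multiplicity 0).

Reasoning: The character of a tensor product is the pointwise product (chi_3 * chi_6)(C) = chi_3(C) * chi_6(C):
  {e}: (1)*(2), {r^3}: (-1)*(2), {r^1, r^5}: (-1)*(-1), {r^2, r^4}: (1)*(-1), {s, sr^2, ...}: (1)*(0), {sr, sr^3, ...}: (-1)*(0)
so (chi_3 * chi_6) takes values
  {e} -> 2, {r^3} -> -2, {r^1, r^5} -> 1, {r^2, r^4} -> -1, {s, sr^2, ...} -> 0, {sr, sr^3, ...} -> 0.
Now take the inner product of this character with each irreducible chi from the table, <chi_3*chi_6, chi> = (1/12) sum_C |C| (chi_3*chi_6)(C) conj(chi(C)):
  <chi_3*chi_6, chi_1> = (1/12)[1*(2)*conj(1) + 1*(-2)*conj(1) + 2*(1)*conj(1) + 2*(-1)*conj(1) + 3*(0)*conj(1) + 3*(0)*conj(1)]
      = (1/12)[(2) + (-2) + (2) + (-2) + (0) + (0)] = 0/12 = 0
  <chi_3*chi_6, chi_2> = (1/12)[1*(2)*conj(1) + 1*(-2)*conj(1) + 2*(1)*conj(1) + 2*(-1)*conj(1) + 3*(0)*conj(-1) + 3*(0)*conj(-1)]
      = (1/12)[(2) + (-2) + (2) + (-2) + (0) + (0)] = 0/12 = 0
  <chi_3*chi_6, chi_3> = (1/12)[1*(2)*conj(1) + 1*(-2)*conj(-1) + 2*(1)*conj(-1) + 2*(-1)*conj(1) + 3*(0)*conj(1) + 3*(0)*conj(-1)]
      = (1/12)[(2) + (2) + (-2) + (-2) + (0) + (0)] = 0/12 = 0
  <chi_3*chi_6, chi_4> = (1/12)[1*(2)*conj(1) + 1*(-2)*conj(-1) + 2*(1)*conj(-1) + 2*(-1)*conj(1) + 3*(0)*conj(-1) + 3*(0)*conj(1)]
      = (1/12)[(2) + (2) + (-2) + (-2) + (0) + (0)] = 0/12 = 0
  <chi_3*chi_6, chi_5> = (1/12)[1*(2)*conj(2) + 1*(-2)*conj(-2) + 2*(1)*conj(1) + 2*(-1)*conj(-1) + 3*(0)*conj(0) + 3*(0)*conj(0)]
      = (1/12)[(4) + (4) + (2) + (2) + (0) + (0)] = 12/12 = 1
  <chi_3*chi_6, chi_6> = (1/12)[1*(2)*conj(2) + 1*(-2)*conj(2) + 2*(1)*conj(-1) + 2*(-1)*conj(-1) + 3*(0)*conj(0) + 3*(0)*conj(0)]
      = (1/12)[(4) + (-4) + (-2) + (2) + (0) + (0)] = 0/12 = 0
Hence the multiplicities are chi_5: 1. Dimension check: dim(chi_3)*dim(chi_6) = 1*2 = 2 and sum (mult * dim) = 1*2 = 2.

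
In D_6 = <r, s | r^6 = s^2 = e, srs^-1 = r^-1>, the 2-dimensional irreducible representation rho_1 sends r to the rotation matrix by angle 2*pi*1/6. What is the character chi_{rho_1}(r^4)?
chi_{rho_1}(r^4) = 2*cos(2*pi*1*4/6) = -1

Derivation: rho_1(r^4) is rotation by angle 2*pi*1*4/6, whose trace is 2*cos(2*pi*1*4/6) = -1.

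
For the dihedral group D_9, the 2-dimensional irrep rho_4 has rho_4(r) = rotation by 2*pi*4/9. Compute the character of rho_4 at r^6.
chi_{rho_4}(r^6) = 2*cos(2*pi*4*6/9) = -1

Working: rho_4(r^6) is rotation by angle 2*pi*4*6/9, whose trace is 2*cos(2*pi*4*6/9) = -1.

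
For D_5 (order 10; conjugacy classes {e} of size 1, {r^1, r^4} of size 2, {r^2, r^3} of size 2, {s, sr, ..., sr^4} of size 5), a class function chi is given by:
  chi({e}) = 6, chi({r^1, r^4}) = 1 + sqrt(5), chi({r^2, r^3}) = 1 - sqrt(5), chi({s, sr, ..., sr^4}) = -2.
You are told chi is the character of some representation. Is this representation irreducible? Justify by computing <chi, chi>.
Not irreducible (reducible): <chi, chi> = 8 > 1.

Reasoning: <chi, chi> = (1/|G|) sum_C |C| * |chi(C)|^2 = (1/10)[1*|6|^2 + 2*|1 + sqrt(5)|^2 + 2*|1 - sqrt(5)|^2 + 5*|-2|^2]
  = (1/10)[(36) + (4*sqrt(5) + 12) + (12 - 4*sqrt(5)) + (20)] = 80/10 = 8.
A character is irreducible iff <chi, chi> = 1, so this representation is reducible.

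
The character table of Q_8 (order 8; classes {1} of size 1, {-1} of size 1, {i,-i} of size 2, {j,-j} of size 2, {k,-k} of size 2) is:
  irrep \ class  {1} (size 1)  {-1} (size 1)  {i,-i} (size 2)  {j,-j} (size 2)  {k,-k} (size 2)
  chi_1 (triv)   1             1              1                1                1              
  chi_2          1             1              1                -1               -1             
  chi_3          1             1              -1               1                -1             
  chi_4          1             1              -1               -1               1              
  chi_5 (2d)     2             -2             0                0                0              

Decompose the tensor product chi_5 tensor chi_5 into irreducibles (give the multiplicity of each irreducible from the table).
chi_5 tensor chi_5 = chi_1 + chi_2 + chi_3 + chi_4 (all other irreducibles have multiplicity 0).

Proof sketch: The character of a tensor product is the pointwise product (chi_5 * chi_5)(C) = chi_5(C) * chi_5(C):
  {1}: (2)*(2), {-1}: (-2)*(-2), {i,-i}: (0)*(0), {j,-j}: (0)*(0), {k,-k}: (0)*(0)
so (chi_5 * chi_5) takes values
  {1} -> 4, {-1} -> 4, {i,-i} -> 0, {j,-j} -> 0, {k,-k} -> 0.
Now take the inner product of this character with each irreducible chi from the table, <chi_5*chi_5, chi> = (1/8) sum_C |C| (chi_5*chi_5)(C) conj(chi(C)):
  <chi_5*chi_5, chi_1> = (1/8)[1*(4)*conj(1) + 1*(4)*conj(1) + 2*(0)*conj(1) + 2*(0)*conj(1) + 2*(0)*conj(1)]
      = (1/8)[(4) + (4) + (0) + (0) + (0)] = 8/8 = 1
  <chi_5*chi_5, chi_2> = (1/8)[1*(4)*conj(1) + 1*(4)*conj(1) + 2*(0)*conj(1) + 2*(0)*conj(-1) + 2*(0)*conj(-1)]
      = (1/8)[(4) + (4) + (0) + (0) + (0)] = 8/8 = 1
  <chi_5*chi_5, chi_3> = (1/8)[1*(4)*conj(1) + 1*(4)*conj(1) + 2*(0)*conj(-1) + 2*(0)*conj(1) + 2*(0)*conj(-1)]
      = (1/8)[(4) + (4) + (0) + (0) + (0)] = 8/8 = 1
  <chi_5*chi_5, chi_4> = (1/8)[1*(4)*conj(1) + 1*(4)*conj(1) + 2*(0)*conj(-1) + 2*(0)*conj(-1) + 2*(0)*conj(1)]
      = (1/8)[(4) + (4) + (0) + (0) + (0)] = 8/8 = 1
  <chi_5*chi_5, chi_5> = (1/8)[1*(4)*conj(2) + 1*(4)*conj(-2) + 2*(0)*conj(0) + 2*(0)*conj(0) + 2*(0)*conj(0)]
      = (1/8)[(8) + (-8) + (0) + (0) + (0)] = 0/8 = 0
Hence the multiplicities are chi_1: 1, chi_2: 1, chi_3: 1, chi_4: 1. Dimension check: dim(chi_5)*dim(chi_5) = 2*2 = 4 and sum (mult * dim) = 1*1 + 1*1 + 1*1 + 1*1 = 4.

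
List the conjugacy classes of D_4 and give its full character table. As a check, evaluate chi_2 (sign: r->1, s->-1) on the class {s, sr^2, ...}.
Conjugacy classes: {e} of size 1, {r^2} of size 1, {r^1, r^3} of size 2, {s, sr^2, ...} of size 2, {sr, sr^3, ...} of size 2.
Character table:
  irrep \ class              {e} (size 1)  {r^2} (size 1)  {r^1, r^3} (size 2)  {s, sr^2, ...} (size 2)  {sr, sr^3, ...} (size 2)
  chi_1 (triv)               1             1               1                    1                        1                       
  chi_2 (sign: r->1, s->-1)  1             1               1                    -1                       -1                      
  chi_3 (r->-1, s->1)        1             1               -1                   1                        -1                      
  chi_4 (r->-1, s->-1)       1             1               -1                   -1                       1                       
  chi_5 (2d, j=1)            2             -2              0                    0                        0                       

Spot check: chi_2 (sign: r->1, s->-1) on {s, sr^2, ...} = -1.

Reasoning: D_4 has order 2*4 = 8 with 5 conjugacy classes, hence 5 irreducibles. Sum of squared dims 1 + 1 + 1 + 1 + 4 = 8 = |G|. Linear characters come from the abelianisation; the 2-dimensional irreps have character r^k -> 2*cos(2*pi*j*k/4), reflections -> 0.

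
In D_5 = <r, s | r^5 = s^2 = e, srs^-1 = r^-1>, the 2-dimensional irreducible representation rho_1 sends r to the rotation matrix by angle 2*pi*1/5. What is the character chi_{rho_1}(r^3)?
chi_{rho_1}(r^3) = 2*cos(2*pi*1*3/5) = -sqrt(5)/2 - 1/2

Argument: rho_1(r^3) is rotation by angle 2*pi*1*3/5, whose trace is 2*cos(2*pi*1*3/5) = -sqrt(5)/2 - 1/2.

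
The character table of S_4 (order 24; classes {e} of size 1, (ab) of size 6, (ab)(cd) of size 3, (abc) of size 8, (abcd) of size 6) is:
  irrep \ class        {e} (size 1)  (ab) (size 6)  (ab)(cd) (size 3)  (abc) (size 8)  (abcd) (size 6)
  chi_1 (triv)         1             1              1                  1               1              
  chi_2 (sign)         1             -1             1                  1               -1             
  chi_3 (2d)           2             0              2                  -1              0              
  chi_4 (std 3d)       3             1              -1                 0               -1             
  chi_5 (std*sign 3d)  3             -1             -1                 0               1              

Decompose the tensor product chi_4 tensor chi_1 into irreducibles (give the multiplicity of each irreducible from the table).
chi_4 tensor chi_1 = chi_4 (all other irreducibles have multiplicity 0).

The character of a tensor product is the pointwise product (chi_4 * chi_1)(C) = chi_4(C) * chi_1(C):
  {e}: (3)*(1), (ab): (1)*(1), (ab)(cd): (-1)*(1), (abc): (0)*(1), (abcd): (-1)*(1)
so (chi_4 * chi_1) takes values
  {e} -> 3, (ab) -> 1, (ab)(cd) -> -1, (abc) -> 0, (abcd) -> -1.
Now take the inner product of this character with each irreducible chi from the table, <chi_4*chi_1, chi> = (1/24) sum_C |C| (chi_4*chi_1)(C) conj(chi(C)):
  <chi_4*chi_1, chi_1> = (1/24)[1*(3)*conj(1) + 6*(1)*conj(1) + 3*(-1)*conj(1) + 8*(0)*conj(1) + 6*(-1)*conj(1)]
      = (1/24)[(3) + (6) + (-3) + (0) + (-6)] = 0/24 = 0
  <chi_4*chi_1, chi_2> = (1/24)[1*(3)*conj(1) + 6*(1)*conj(-1) + 3*(-1)*conj(1) + 8*(0)*conj(1) + 6*(-1)*conj(-1)]
      = (1/24)[(3) + (-6) + (-3) + (0) + (6)] = 0/24 = 0
  <chi_4*chi_1, chi_3> = (1/24)[1*(3)*conj(2) + 6*(1)*conj(0) + 3*(-1)*conj(2) + 8*(0)*conj(-1) + 6*(-1)*conj(0)]
      = (1/24)[(6) + (0) + (-6) + (0) + (0)] = 0/24 = 0
  <chi_4*chi_1, chi_4> = (1/24)[1*(3)*conj(3) + 6*(1)*conj(1) + 3*(-1)*conj(-1) + 8*(0)*conj(0) + 6*(-1)*conj(-1)]
      = (1/24)[(9) + (6) + (3) + (0) + (6)] = 24/24 = 1
  <chi_4*chi_1, chi_5> = (1/24)[1*(3)*conj(3) + 6*(1)*conj(-1) + 3*(-1)*conj(-1) + 8*(0)*conj(0) + 6*(-1)*conj(1)]
      = (1/24)[(9) + (-6) + (3) + (0) + (-6)] = 0/24 = 0
Hence the multiplicities are chi_4: 1. Dimension check: dim(chi_4)*dim(chi_1) = 3*1 = 3 and sum (mult * dim) = 1*3 = 3.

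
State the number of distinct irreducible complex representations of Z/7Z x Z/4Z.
28

Argument: The number of irreducible complex representations of a finite group equals its number of conjugacy classes. Z/7Z x Z/4Z is abelian of order 28, so every element is its own conjugacy class: 28 classes, so Z/7Z x Z/4Z (order 28) has exactly 28 irreducible complex representations.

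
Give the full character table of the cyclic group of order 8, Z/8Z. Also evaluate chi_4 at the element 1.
Character table of Z/8Z (irreps indexed chi_0,...,chi_7 with chi_k(m) = zeta_8^(k*m), zeta_8 = exp(2*pi*i/8)):
  irrep \ class  {0} (size 1)  {1} (size 1)    {2} (size 1)  {3} (size 1)    {4} (size 1)  {5} (size 1)    {6} (size 1)  {7} (size 1)  
  chi_0          1             1               1             1               1             1               1             1             
  chi_1          1             exp(I*pi/4)     I             exp(3*I*pi/4)   -1            exp(-3*I*pi/4)  -I            exp(-I*pi/4)  
  chi_2          1             I               -1            -I              1             I               -1            -I            
  chi_3          1             exp(3*I*pi/4)   -I            exp(I*pi/4)     -1            exp(-I*pi/4)    I             exp(-3*I*pi/4)
  chi_4          1             -1              1             -1              1             -1              1             -1            
  chi_5          1             exp(-3*I*pi/4)  I             exp(-I*pi/4)    -1            exp(I*pi/4)     -I            exp(3*I*pi/4) 
  chi_6          1             -I              -1            I               1             -I              -1            I             
  chi_7          1             exp(-I*pi/4)    -I            exp(-3*I*pi/4)  -1            exp(3*I*pi/4)   I             exp(I*pi/4)   

Spot check: chi_4(1) = zeta_8^(4*1) = zeta_8^4 = -1.

Why: Z/8Z is abelian, so all 8 irreducible complex representations are 1-dimensional. They are given by chi_k(m) = zeta_8^(k*m) for k = 0,...,7. Row orthogonality: sum_m chi_k(m) conj(chi_l(m)) = 8 * [k = l].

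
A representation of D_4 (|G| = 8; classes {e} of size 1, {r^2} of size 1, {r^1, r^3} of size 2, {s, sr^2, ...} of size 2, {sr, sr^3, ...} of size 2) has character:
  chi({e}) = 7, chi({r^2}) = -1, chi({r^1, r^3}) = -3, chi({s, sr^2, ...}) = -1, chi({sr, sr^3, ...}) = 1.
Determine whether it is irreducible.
Not irreducible (reducible): <chi, chi> = 9 > 1.

Working: <chi, chi> = (1/|G|) sum_C |C| * |chi(C)|^2 = (1/8)[1*|7|^2 + 1*|-1|^2 + 2*|-3|^2 + 2*|-1|^2 + 2*|1|^2]
  = (1/8)[(49) + (1) + (18) + (2) + (2)] = 72/8 = 9.
A character is irreducible iff <chi, chi> = 1, so this representation is reducible.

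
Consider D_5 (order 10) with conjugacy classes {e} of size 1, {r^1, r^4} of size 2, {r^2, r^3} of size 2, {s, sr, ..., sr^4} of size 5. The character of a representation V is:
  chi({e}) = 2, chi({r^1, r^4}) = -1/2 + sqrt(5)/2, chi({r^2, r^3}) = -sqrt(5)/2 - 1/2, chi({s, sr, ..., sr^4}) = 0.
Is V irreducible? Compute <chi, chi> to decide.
Irreducible: <chi, chi> = 1.

Argument: <chi, chi> = (1/|G|) sum_C |C| * |chi(C)|^2 = (1/10)[1*|2|^2 + 2*|-1/2 + sqrt(5)/2|^2 + 2*|-sqrt(5)/2 - 1/2|^2 + 5*|0|^2]
  = (1/10)[(4) + (3 - sqrt(5)) + (sqrt(5) + 3) + (0)] = 10/10 = 1.
A character is irreducible iff <chi, chi> = 1, so this representation is irreducible.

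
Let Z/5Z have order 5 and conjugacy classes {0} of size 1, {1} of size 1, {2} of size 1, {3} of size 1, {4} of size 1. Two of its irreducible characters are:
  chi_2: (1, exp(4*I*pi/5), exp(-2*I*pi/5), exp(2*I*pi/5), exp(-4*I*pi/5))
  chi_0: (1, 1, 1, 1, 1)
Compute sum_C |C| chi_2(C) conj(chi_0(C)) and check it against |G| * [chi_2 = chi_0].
Sum = 0; so <chi_2, chi_0> = 0 (distinct irreducibles are orthogonal).

Derivation: Compute term by term over conjugacy classes (|C| * chi_2(C) * conj(chi_0(C))):
  1*(1)*conj(1) + 1*(exp(4*I*pi/5))*conj(1) + 1*(exp(-2*I*pi/5))*conj(1) + 1*(exp(2*I*pi/5))*conj(1) + 1*(exp(-4*I*pi/5))*conj(1)
  = (1) + (exp(4*I*pi/5)) + (exp(-2*I*pi/5)) + (exp(2*I*pi/5)) + (exp(-4*I*pi/5))
  = 0.
(Exp terms are combined using exp(i*s)*conj(exp(i*t)) = exp(i*(s-t)), and sums of them are collapsed using the identity that for every m > 1 the m distinct m-th roots of unity sum to 0, e.g. 1 + exp(2*I*pi/3) + exp(-2*I*pi/3) = 0.)
Dividing by |G| = 5 gives 0/5 = 0, matching the row-orthogonality relation <chi_2, chi_0> = [chi_2 = chi_0].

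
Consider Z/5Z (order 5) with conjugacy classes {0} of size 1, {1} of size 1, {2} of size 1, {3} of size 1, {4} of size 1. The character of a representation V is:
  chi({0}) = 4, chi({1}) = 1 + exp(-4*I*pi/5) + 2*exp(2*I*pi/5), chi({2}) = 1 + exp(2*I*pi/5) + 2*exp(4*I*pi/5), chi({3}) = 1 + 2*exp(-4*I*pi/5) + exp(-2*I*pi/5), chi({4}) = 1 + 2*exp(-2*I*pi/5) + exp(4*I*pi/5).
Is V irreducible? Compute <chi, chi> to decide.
Not irreducible (reducible): <chi, chi> = 6 > 1.

Explanation: <chi, chi> = (1/|G|) sum_C |C| * |chi(C)|^2 = (1/5)[1*|4|^2 + 1*|1 + exp(-4*I*pi/5) + 2*exp(2*I*pi/5)|^2 + 1*|1 + exp(2*I*pi/5) + 2*exp(4*I*pi/5)|^2 + 1*|1 + 2*exp(-4*I*pi/5) + exp(-2*I*pi/5)|^2 + 1*|1 + 2*exp(-2*I*pi/5) + exp(4*I*pi/5)|^2]
  = (1/5)[(16) + (6 + 2*exp(-2*I*pi/5) + 3*exp(-4*I*pi/5) + 3*exp(4*I*pi/5) + 2*exp(2*I*pi/5)) + (6 + 3*exp(-2*I*pi/5) + 2*exp(-4*I*pi/5) + 2*exp(4*I*pi/5) + 3*exp(2*I*pi/5)) + (6 + 3*exp(-2*I*pi/5) + 2*exp(-4*I*pi/5) + 2*exp(4*I*pi/5) + 3*exp(2*I*pi/5)) + (6 + 2*exp(-2*I*pi/5) + 3*exp(-4*I*pi/5) + 3*exp(4*I*pi/5) + 2*exp(2*I*pi/5))] = 30/5 = 6.
(Exp terms are combined using exp(i*s)*conj(exp(i*t)) = exp(i*(s-t)), and sums of them are collapsed using the identity that for every m > 1 the m distinct m-th roots of unity sum to 0, e.g. 1 + exp(2*I*pi/3) + exp(-2*I*pi/3) = 0.)
A character is irreducible iff <chi, chi> = 1, so this representation is reducible.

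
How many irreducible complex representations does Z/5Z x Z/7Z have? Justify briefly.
35

Details: The number of irreducible complex representations of a finite group equals its number of conjugacy classes. Z/5Z x Z/7Z is abelian of order 35, so every element is its own conjugacy class: 35 classes, so Z/5Z x Z/7Z (order 35) has exactly 35 irreducible complex representations.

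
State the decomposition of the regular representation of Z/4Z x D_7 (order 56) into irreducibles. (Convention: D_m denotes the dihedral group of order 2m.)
Each irreducible V_i of dimension d_i appears with multiplicity d_i, i.e. rho_reg = (direct sum over all irreducibles V_i) d_i V_i. The irreducible dimensions for Z/4Z x D_7 are 1, 1, 1, 1, 1, 1, 1, 1, 2, 2, 2, 2, 2, 2, 2, 2, 2, 2, 2, 2: 8 irreducibles of dimension 1, each with multiplicity 1; 12 irreducibles of dimension 2, each with multiplicity 2. Total dimension 8*1*1 + 12*2*2 = 56 = |G|.

Justification: General theorem: in the regular representation of a finite group G, each irreducible appears with multiplicity equal to its dimension. Check: dim(rho_reg) = sum d_i^2 = 1 + 1 + 1 + 1 + 1 + 1 + 1 + 1 + 4 + 4 + 4 + 4 + 4 + 4 + 4 + 4 + 4 + 4 + 4 + 4 = 56 = |G|.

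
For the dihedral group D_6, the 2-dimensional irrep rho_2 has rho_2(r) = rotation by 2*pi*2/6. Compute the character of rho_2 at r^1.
chi_{rho_2}(r^1) = 2*cos(2*pi*2*1/6) = -1

rho_2(r^1) is rotation by angle 2*pi*2*1/6, whose trace is 2*cos(2*pi*2*1/6) = -1.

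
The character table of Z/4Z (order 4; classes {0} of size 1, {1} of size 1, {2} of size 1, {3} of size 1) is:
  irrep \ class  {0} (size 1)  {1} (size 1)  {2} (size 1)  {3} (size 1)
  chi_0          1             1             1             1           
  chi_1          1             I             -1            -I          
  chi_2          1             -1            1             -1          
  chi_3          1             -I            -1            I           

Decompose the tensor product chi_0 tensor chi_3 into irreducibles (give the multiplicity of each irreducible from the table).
chi_0 tensor chi_3 = chi_3 (all other irreducibles have multiplicity 0).

Justification: The character of a tensor product is the pointwise product (chi_0 * chi_3)(C) = chi_0(C) * chi_3(C):
  {0}: (1)*(1), {1}: (1)*(-I), {2}: (1)*(-1), {3}: (1)*(I)
so (chi_0 * chi_3) takes values
  {0} -> 1, {1} -> -I, {2} -> -1, {3} -> I.
Now take the inner product of this character with each irreducible chi from the table, <chi_0*chi_3, chi> = (1/4) sum_C |C| (chi_0*chi_3)(C) conj(chi(C)):
  <chi_0*chi_3, chi_0> = (1/4)[1*(1)*conj(1) + 1*(-I)*conj(1) + 1*(-1)*conj(1) + 1*(I)*conj(1)]
      = (1/4)[(1) + (-I) + (-1) + (I)] = 0/4 = 0
  <chi_0*chi_3, chi_1> = (1/4)[1*(1)*conj(1) + 1*(-I)*conj(I) + 1*(-1)*conj(-1) + 1*(I)*conj(-I)]
      = (1/4)[(1) + (-1) + (1) + (-1)] = 0/4 = 0
  <chi_0*chi_3, chi_2> = (1/4)[1*(1)*conj(1) + 1*(-I)*conj(-1) + 1*(-1)*conj(1) + 1*(I)*conj(-1)]
      = (1/4)[(1) + (I) + (-1) + (-I)] = 0/4 = 0
  <chi_0*chi_3, chi_3> = (1/4)[1*(1)*conj(1) + 1*(-I)*conj(-I) + 1*(-1)*conj(-1) + 1*(I)*conj(I)]
      = (1/4)[(1) + (1) + (1) + (1)] = 4/4 = 1
(Exp terms are combined using exp(i*s)*conj(exp(i*t)) = exp(i*(s-t)), and sums of them are collapsed using the identity that for every m > 1 the m distinct m-th roots of unity sum to 0, e.g. 1 + exp(2*I*pi/3) + exp(-2*I*pi/3) = 0.)
Hence the multiplicities are chi_3: 1. Dimension check: dim(chi_0)*dim(chi_3) = 1*1 = 1 and sum (mult * dim) = 1*1 = 1.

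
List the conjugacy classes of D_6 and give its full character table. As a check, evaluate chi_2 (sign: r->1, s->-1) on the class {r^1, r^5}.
Conjugacy classes: {e} of size 1, {r^3} of size 1, {r^1, r^5} of size 2, {r^2, r^4} of size 2, {s, sr^2, ...} of size 3, {sr, sr^3, ...} of size 3.
Character table:
  irrep \ class              {e} (size 1)  {r^3} (size 1)  {r^1, r^5} (size 2)  {r^2, r^4} (size 2)  {s, sr^2, ...} (size 3)  {sr, sr^3, ...} (size 3)
  chi_1 (triv)               1             1               1                    1                    1                        1                       
  chi_2 (sign: r->1, s->-1)  1             1               1                    1                    -1                       -1                      
  chi_3 (r->-1, s->1)        1             -1              -1                   1                    1                        -1                      
  chi_4 (r->-1, s->-1)       1             -1              -1                   1                    -1                       1                       
  chi_5 (2d, j=1)            2             -2              1                    -1                   0                        0                       
  chi_6 (2d, j=2)            2             2               -1                   -1                   0                        0                       

Spot check: chi_2 (sign: r->1, s->-1) on {r^1, r^5} = 1.

D_6 has order 2*6 = 12 with 6 conjugacy classes, hence 6 irreducibles. Sum of squared dims 1 + 1 + 1 + 1 + 4 + 4 = 12 = |G|. Linear characters come from the abelianisation; the 2-dimensional irreps have character r^k -> 2*cos(2*pi*j*k/6), reflections -> 0.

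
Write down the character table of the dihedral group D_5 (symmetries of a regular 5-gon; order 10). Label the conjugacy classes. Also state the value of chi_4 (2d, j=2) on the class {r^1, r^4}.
Conjugacy classes: {e} of size 1, {r^1, r^4} of size 2, {r^2, r^3} of size 2, {s, sr, ..., sr^4} of size 5.
Character table:
  irrep \ class              {e} (size 1)  {r^1, r^4} (size 2)  {r^2, r^3} (size 2)  {s, sr, ..., sr^4} (size 5)
  chi_1 (triv)               1             1                    1                    1                          
  chi_2 (sign: r->1, s->-1)  1             1                    1                    -1                         
  chi_3 (2d, j=1)            2             -1/2 + sqrt(5)/2     -sqrt(5)/2 - 1/2     0                          
  chi_4 (2d, j=2)            2             -sqrt(5)/2 - 1/2     -1/2 + sqrt(5)/2     0                          

Spot check: chi_4 (2d, j=2) on {r^1, r^4} = -sqrt(5)/2 - 1/2.

Derivation: D_5 has order 2*5 = 10 with 4 conjugacy classes, hence 4 irreducibles. Sum of squared dims 1 + 1 + 4 + 4 = 10 = |G|. Linear characters come from the abelianisation; the 2-dimensional irreps have character r^k -> 2*cos(2*pi*j*k/5), reflections -> 0.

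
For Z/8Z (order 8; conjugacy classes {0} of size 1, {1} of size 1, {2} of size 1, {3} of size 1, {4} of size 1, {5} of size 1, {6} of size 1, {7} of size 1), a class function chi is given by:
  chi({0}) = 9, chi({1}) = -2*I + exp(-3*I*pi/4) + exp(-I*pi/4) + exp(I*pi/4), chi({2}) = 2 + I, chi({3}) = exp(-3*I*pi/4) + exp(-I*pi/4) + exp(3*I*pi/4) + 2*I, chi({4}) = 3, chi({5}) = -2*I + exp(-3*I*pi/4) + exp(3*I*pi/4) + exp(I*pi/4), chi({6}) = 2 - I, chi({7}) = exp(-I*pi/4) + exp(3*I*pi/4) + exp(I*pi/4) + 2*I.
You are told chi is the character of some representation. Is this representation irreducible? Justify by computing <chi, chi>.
Not irreducible (reducible): <chi, chi> = 15 > 1.

Explanation: <chi, chi> = (1/|G|) sum_C |C| * |chi(C)|^2 = (1/8)[1*|9|^2 + 1*|-2*I + exp(-3*I*pi/4) + exp(-I*pi/4) + exp(I*pi/4)|^2 + 1*|2 + I|^2 + 1*|exp(-3*I*pi/4) + exp(-I*pi/4) + exp(3*I*pi/4) + 2*I|^2 + 1*|3|^2 + 1*|-2*I + exp(-3*I*pi/4) + exp(3*I*pi/4) + exp(I*pi/4)|^2 + 1*|2 - I|^2 + 1*|exp(-I*pi/4) + exp(3*I*pi/4) + exp(I*pi/4) + 2*I|^2]
  = (1/8)[(81) + (5 + 2*exp(-I*pi/4) - 2*exp(-3*I*pi/4)) + (5) + (5 - 2*exp(I*pi/4) + 2*exp(3*I*pi/4)) + (9) + (5 - 2*exp(I*pi/4) + 2*exp(3*I*pi/4)) + (5) + (5 + 2*exp(-I*pi/4) - 2*exp(-3*I*pi/4))] = 120/8 = 15.
(Exp terms are combined using exp(i*s)*conj(exp(i*t)) = exp(i*(s-t)), and sums of them are collapsed using the identity that for every m > 1 the m distinct m-th roots of unity sum to 0, e.g. 1 + exp(2*I*pi/3) + exp(-2*I*pi/3) = 0.)
A character is irreducible iff <chi, chi> = 1, so this representation is reducible.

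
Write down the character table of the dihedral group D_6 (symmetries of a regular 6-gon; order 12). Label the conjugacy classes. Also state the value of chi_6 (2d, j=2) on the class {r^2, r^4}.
Conjugacy classes: {e} of size 1, {r^3} of size 1, {r^1, r^5} of size 2, {r^2, r^4} of size 2, {s, sr^2, ...} of size 3, {sr, sr^3, ...} of size 3.
Character table:
  irrep \ class              {e} (size 1)  {r^3} (size 1)  {r^1, r^5} (size 2)  {r^2, r^4} (size 2)  {s, sr^2, ...} (size 3)  {sr, sr^3, ...} (size 3)
  chi_1 (triv)               1             1               1                    1                    1                        1                       
  chi_2 (sign: r->1, s->-1)  1             1               1                    1                    -1                       -1                      
  chi_3 (r->-1, s->1)        1             -1              -1                   1                    1                        -1                      
  chi_4 (r->-1, s->-1)       1             -1              -1                   1                    -1                       1                       
  chi_5 (2d, j=1)            2             -2              1                    -1                   0                        0                       
  chi_6 (2d, j=2)            2             2               -1                   -1                   0                        0                       

Spot check: chi_6 (2d, j=2) on {r^2, r^4} = -1.

Solution. D_6 has order 2*6 = 12 with 6 conjugacy classes, hence 6 irreducibles. Sum of squared dims 1 + 1 + 1 + 1 + 4 + 4 = 12 = |G|. Linear characters come from the abelianisation; the 2-dimensional irreps have character r^k -> 2*cos(2*pi*j*k/6), reflections -> 0.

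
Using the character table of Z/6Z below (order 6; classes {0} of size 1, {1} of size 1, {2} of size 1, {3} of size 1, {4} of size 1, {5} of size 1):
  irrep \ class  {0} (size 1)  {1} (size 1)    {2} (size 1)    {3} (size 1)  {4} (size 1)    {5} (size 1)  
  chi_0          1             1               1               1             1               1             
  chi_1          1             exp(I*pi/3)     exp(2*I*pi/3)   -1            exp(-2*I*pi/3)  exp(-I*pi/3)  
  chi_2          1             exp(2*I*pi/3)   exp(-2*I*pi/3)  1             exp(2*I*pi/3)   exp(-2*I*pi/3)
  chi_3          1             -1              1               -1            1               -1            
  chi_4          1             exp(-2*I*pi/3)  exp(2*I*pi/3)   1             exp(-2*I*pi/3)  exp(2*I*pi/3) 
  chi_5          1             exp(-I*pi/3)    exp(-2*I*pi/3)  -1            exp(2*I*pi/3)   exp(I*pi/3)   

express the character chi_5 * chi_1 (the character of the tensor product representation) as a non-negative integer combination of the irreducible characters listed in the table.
chi_5 tensor chi_1 = chi_0 (all other irreducibles have multiplicity 0).

Proof sketch: The character of a tensor product is the pointwise product (chi_5 * chi_1)(C) = chi_5(C) * chi_1(C):
  {0}: (1)*(1), {1}: (exp(-I*pi/3))*(exp(I*pi/3)), {2}: (exp(-2*I*pi/3))*(exp(2*I*pi/3)), {3}: (-1)*(-1), {4}: (exp(2*I*pi/3))*(exp(-2*I*pi/3)), {5}: (exp(I*pi/3))*(exp(-I*pi/3))
so (chi_5 * chi_1) takes values
  {0} -> 1, {1} -> 1, {2} -> 1, {3} -> 1, {4} -> 1, {5} -> 1.
Now take the inner product of this character with each irreducible chi from the table, <chi_5*chi_1, chi> = (1/6) sum_C |C| (chi_5*chi_1)(C) conj(chi(C)):
  <chi_5*chi_1, chi_0> = (1/6)[1*(1)*conj(1) + 1*(1)*conj(1) + 1*(1)*conj(1) + 1*(1)*conj(1) + 1*(1)*conj(1) + 1*(1)*conj(1)]
      = (1/6)[(1) + (1) + (1) + (1) + (1) + (1)] = 6/6 = 1
  <chi_5*chi_1, chi_1> = (1/6)[1*(1)*conj(1) + 1*(1)*conj(exp(I*pi/3)) + 1*(1)*conj(exp(2*I*pi/3)) + 1*(1)*conj(-1) + 1*(1)*conj(exp(-2*I*pi/3)) + 1*(1)*conj(exp(-I*pi/3))]
      = (1/6)[(1) + (exp(-I*pi/3)) + (exp(-2*I*pi/3)) + (-1) + (exp(2*I*pi/3)) + (exp(I*pi/3))] = 0/6 = 0
  <chi_5*chi_1, chi_2> = (1/6)[1*(1)*conj(1) + 1*(1)*conj(exp(2*I*pi/3)) + 1*(1)*conj(exp(-2*I*pi/3)) + 1*(1)*conj(1) + 1*(1)*conj(exp(2*I*pi/3)) + 1*(1)*conj(exp(-2*I*pi/3))]
      = (1/6)[(1) + (exp(-2*I*pi/3)) + (exp(2*I*pi/3)) + (1) + (exp(-2*I*pi/3)) + (exp(2*I*pi/3))] = 0/6 = 0
  <chi_5*chi_1, chi_3> = (1/6)[1*(1)*conj(1) + 1*(1)*conj(-1) + 1*(1)*conj(1) + 1*(1)*conj(-1) + 1*(1)*conj(1) + 1*(1)*conj(-1)]
      = (1/6)[(1) + (-1) + (1) + (-1) + (1) + (-1)] = 0/6 = 0
  <chi_5*chi_1, chi_4> = (1/6)[1*(1)*conj(1) + 1*(1)*conj(exp(-2*I*pi/3)) + 1*(1)*conj(exp(2*I*pi/3)) + 1*(1)*conj(1) + 1*(1)*conj(exp(-2*I*pi/3)) + 1*(1)*conj(exp(2*I*pi/3))]
      = (1/6)[(1) + (exp(2*I*pi/3)) + (exp(-2*I*pi/3)) + (1) + (exp(2*I*pi/3)) + (exp(-2*I*pi/3))] = 0/6 = 0
  <chi_5*chi_1, chi_5> = (1/6)[1*(1)*conj(1) + 1*(1)*conj(exp(-I*pi/3)) + 1*(1)*conj(exp(-2*I*pi/3)) + 1*(1)*conj(-1) + 1*(1)*conj(exp(2*I*pi/3)) + 1*(1)*conj(exp(I*pi/3))]
      = (1/6)[(1) + (exp(I*pi/3)) + (exp(2*I*pi/3)) + (-1) + (exp(-2*I*pi/3)) + (exp(-I*pi/3))] = 0/6 = 0
(Exp terms are combined using exp(i*s)*conj(exp(i*t)) = exp(i*(s-t)), and sums of them are collapsed using the identity that for every m > 1 the m distinct m-th roots of unity sum to 0, e.g. 1 + exp(2*I*pi/3) + exp(-2*I*pi/3) = 0.)
Hence the multiplicities are chi_0: 1. Dimension check: dim(chi_5)*dim(chi_1) = 1*1 = 1 and sum (mult * dim) = 1*1 = 1.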